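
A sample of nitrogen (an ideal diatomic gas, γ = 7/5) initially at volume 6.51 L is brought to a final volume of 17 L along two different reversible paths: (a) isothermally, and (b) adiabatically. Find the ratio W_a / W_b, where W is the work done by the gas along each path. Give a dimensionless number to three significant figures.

W_a / W_b ≈ 1.20

Path (a) isothermal: W = P₁V₁ ln(V₂/V₁) → W_a/(P₁V₁) = 0.9599.
Path (b) adiabatic: W = P₁V₁(1 − (V₁/V₂)^(γ−1))/(γ−1) → W_b/(P₁V₁) = 0.7971.
W_a / W_b = 0.9599 / 0.7971 = 1.204.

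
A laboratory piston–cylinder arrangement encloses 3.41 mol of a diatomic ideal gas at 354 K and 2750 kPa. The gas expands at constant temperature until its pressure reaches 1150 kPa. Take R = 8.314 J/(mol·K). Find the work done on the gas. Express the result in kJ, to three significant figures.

W ≈ -8.75 kJ

Isothermal process: W = nRT ln(V₂/V₁) = nRT ln(P₁/P₂).
W = (3.41)(8.314)(354) × ln(2750/1150)
  = 10036 × ln(2.391) = 10036 × 0.8718
W_by_gas = 8750 J; work on gas = −W_by = -8750 J.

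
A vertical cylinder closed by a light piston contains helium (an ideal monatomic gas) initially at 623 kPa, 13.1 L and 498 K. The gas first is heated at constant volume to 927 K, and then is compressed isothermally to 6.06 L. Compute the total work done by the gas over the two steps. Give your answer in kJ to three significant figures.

W_total ≈ -11.7 kJ

Step 1 (isochoric): W = 0 (constant volume).
After step 1: P = 1160 kPa (V unchanged).
Step 2 (isothermal): W = P₁V₁ ln(V₂/V₁) = (15192) ln(6.06/13.1) = -11711 J.
W_total = 0 − 11711 = -11711 J.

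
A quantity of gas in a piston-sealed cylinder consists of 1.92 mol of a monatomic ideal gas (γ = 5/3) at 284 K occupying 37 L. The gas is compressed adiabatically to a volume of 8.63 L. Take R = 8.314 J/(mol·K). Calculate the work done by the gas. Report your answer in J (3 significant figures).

W ≈ -11100 J

Adiabatic: TV^(γ−1) = const with γ = 5/3.
T₂ = T₁ (V₁/V₂)^(γ−1) = 284 × (37/8.63)^0.667 = 284 × 2.639 = 749.5 K.
W_by = nCᵥ(T₁ − T₂) = (1.92)(12.47)(284 − 749.5) = -11146 J.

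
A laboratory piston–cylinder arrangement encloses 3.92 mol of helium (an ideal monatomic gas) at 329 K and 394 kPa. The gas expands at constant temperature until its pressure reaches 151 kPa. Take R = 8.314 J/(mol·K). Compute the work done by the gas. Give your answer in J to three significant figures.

Isothermal process: W = nRT ln(V₂/V₁) = nRT ln(P₁/P₂).
W = (3.92)(8.314)(329) × ln(394/151)
  = 10722 × ln(2.609) = 10722 × 0.9591
W_by_gas = 10284 J.

W ≈ 10300 J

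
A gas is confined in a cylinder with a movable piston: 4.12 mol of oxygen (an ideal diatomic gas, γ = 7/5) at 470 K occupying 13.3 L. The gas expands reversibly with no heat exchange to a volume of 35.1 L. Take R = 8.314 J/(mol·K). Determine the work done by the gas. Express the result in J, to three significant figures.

W ≈ 12900 J

Adiabatic: TV^(γ−1) = const with γ = 7/5.
T₂ = T₁ (V₁/V₂)^(γ−1) = 470 × (13.3/35.1)^0.4 = 470 × 0.6783 = 318.8 K.
W_by = nCᵥ(T₁ − T₂) = (4.12)(20.79)(470 − 318.8) = 12948 J.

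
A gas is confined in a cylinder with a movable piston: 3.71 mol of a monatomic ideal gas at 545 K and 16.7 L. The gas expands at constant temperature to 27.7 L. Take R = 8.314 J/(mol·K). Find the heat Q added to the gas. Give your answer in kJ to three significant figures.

Q ≈ 8.51 kJ

Isothermal ⇒ ΔU = 0, so Q = W = nRT ln(V₂/V₁).
Q = (3.71)(8.314)(545) ln(27.7/16.7) = 16810 × 0.506 = 8507 J.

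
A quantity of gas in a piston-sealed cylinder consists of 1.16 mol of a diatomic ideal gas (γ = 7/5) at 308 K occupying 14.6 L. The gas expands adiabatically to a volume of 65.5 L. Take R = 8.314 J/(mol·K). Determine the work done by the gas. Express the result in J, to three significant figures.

Adiabatic: TV^(γ−1) = const with γ = 7/5.
T₂ = T₁ (V₁/V₂)^(γ−1) = 308 × (14.6/65.5)^0.4 = 308 × 0.5486 = 169 K.
W_by = nCᵥ(T₁ − T₂) = (1.16)(20.79)(308 − 169) = 3352 J.

W ≈ 3350 J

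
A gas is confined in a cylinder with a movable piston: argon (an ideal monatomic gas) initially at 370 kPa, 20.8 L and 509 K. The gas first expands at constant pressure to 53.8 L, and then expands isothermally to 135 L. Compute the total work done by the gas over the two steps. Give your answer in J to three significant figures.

Step 1 (isobaric): W = PΔV = (370 kPa)(53.8 − 20.8 L) = 12210 J.
After step 1: P = 370 kPa, V = 53.8 L, T = 1317 K.
Step 2 (isothermal): W = P₁V₁ ln(V₂/V₁) = (19906) ln(135/53.8) = 18314 J.
W_total = 12210 + 18314 = 30524 J.

W_total ≈ 30500 J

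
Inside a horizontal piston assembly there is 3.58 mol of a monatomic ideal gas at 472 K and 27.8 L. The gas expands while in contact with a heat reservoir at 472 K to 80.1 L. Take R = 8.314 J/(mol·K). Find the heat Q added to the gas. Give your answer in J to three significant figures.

Q ≈ 14900 J

Isothermal ⇒ ΔU = 0, so Q = W = nRT ln(V₂/V₁).
Q = (3.58)(8.314)(472) ln(80.1/27.8) = 14049 × 1.058 = 14867 J.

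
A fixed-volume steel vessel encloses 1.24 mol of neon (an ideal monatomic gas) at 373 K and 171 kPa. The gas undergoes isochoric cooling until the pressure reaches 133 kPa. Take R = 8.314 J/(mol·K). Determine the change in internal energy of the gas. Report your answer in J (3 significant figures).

Constant volume ⇒ W = 0, so Q = ΔU = nCᵥΔT with Cᵥ = 3R/2 = 12.47 J/(mol·K).
At constant V, T₂/T₁ = P₂/P₁ ⇒ ΔT = T₁(P₂/P₁ − 1) = 373·(133/171 − 1) = -82.89 K.
ΔU = (1.24)(12.47)(-82.89) = -1282 J.

ΔU ≈ -1280 J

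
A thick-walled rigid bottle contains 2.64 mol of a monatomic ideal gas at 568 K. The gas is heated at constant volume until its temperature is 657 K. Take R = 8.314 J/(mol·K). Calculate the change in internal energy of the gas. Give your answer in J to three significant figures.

ΔU ≈ 2930 J

Constant volume ⇒ W = 0, so Q = ΔU = nCᵥΔT with Cᵥ = 3R/2 = 12.47 J/(mol·K).
ΔU = (2.64)(12.47)(657 − 568) = 2930 J.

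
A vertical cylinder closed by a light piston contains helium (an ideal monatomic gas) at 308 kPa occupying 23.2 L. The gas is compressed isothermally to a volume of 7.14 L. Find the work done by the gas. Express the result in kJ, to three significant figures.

Isothermal: W = nRT ln(V₂/V₁) = P₁V₁ ln(V₂/V₁).
P₁V₁ = (308 kPa)(23.2 L) = 7146 J.
W = 7146 × ln(7.14/23.2) = 7146 × -1.178
W_by_gas = -8421 J.

W ≈ -8.42 kJ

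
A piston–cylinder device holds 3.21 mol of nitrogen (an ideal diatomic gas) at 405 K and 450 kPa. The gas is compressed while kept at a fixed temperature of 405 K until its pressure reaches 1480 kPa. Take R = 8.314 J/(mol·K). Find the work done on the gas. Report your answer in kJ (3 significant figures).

Isothermal process: W = nRT ln(V₂/V₁) = nRT ln(P₁/P₂).
W = (3.21)(8.314)(405) × ln(450/1480)
  = 10809 × ln(0.3041) = 10809 × -1.191
W_by_gas = -12868 J; work on gas = −W_by = 12868 J.

W ≈ 12.9 kJ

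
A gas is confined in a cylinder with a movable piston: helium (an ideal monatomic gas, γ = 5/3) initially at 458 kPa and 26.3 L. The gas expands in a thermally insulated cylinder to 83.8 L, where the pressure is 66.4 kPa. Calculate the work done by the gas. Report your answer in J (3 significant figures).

Adiabatic: W = (P₁V₁ − P₂V₂)/(γ − 1) with γ = 5/3.
P₁V₁ = 12045 J, P₂V₂ = 5564 J.
W = (12045 − 5564) / 0.6667 = 9722 J.

W ≈ 9720 J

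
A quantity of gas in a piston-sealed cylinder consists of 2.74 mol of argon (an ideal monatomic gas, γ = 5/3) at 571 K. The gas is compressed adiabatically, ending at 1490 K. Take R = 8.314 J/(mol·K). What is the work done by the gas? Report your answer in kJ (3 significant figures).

Adiabatic ⇒ Q = 0, so W_by = −ΔU = nCᵥ(T₁ − T₂).
Cᵥ = 3R/2 = 12.47 J/(mol·K).
W = (2.74)(12.47)(571 − 1490) = -31403 J.

W ≈ -31.4 kJ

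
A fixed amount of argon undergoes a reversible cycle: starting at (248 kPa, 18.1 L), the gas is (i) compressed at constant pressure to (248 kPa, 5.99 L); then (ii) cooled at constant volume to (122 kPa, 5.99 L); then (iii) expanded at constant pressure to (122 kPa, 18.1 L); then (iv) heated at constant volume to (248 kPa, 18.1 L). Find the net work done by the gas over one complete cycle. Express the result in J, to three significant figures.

Constant-volume legs do no work.
W(i) = (248)(5.99 − 18.1) = -3003 J; W(iii) = (122)(18.1 − 5.99) = 1477 J.
W_net = -3003 + 1477 = -1526 J (the counter-clockwise enclosed area).

W_net ≈ -1530 J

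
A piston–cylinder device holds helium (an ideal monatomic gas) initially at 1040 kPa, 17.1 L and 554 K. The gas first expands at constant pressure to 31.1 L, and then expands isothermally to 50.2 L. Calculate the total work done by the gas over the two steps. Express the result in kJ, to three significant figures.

Step 1 (isobaric): W = PΔV = (1040 kPa)(31.1 − 17.1 L) = 14560 J.
After step 1: P = 1040 kPa, V = 31.1 L, T = 1008 K.
Step 2 (isothermal): W = P₁V₁ ln(V₂/V₁) = (32344) ln(50.2/31.1) = 15487 J.
W_total = 14560 + 15487 = 30047 J.

W_total ≈ 30.0 kJ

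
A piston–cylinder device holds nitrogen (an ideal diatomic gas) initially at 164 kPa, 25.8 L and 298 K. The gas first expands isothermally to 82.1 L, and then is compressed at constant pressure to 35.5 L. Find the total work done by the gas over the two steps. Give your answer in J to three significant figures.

Step 1 (isothermal): W = P₁V₁ ln(V₂/V₁) = (4231) ln(82.1/25.8) = 4898 J.
After step 1: P = 51.54 kPa, V = 82.1 L, T = 298 K.
Step 2 (isobaric): W = PΔV = (51.54 kPa)(35.5 − 82.1 L) = -2402 J.
W_total = 4898 − 2402 = 2496 J.

W_total ≈ 2500 J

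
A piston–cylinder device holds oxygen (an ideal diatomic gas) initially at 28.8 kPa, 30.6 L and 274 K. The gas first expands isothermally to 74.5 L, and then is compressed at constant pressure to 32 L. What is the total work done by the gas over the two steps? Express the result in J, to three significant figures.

Step 1 (isothermal): W = P₁V₁ ln(V₂/V₁) = (881.3) ln(74.5/30.6) = 784.2 J.
After step 1: P = 11.83 kPa, V = 74.5 L, T = 274 K.
Step 2 (isobaric): W = PΔV = (11.83 kPa)(32 − 74.5 L) = -502.7 J.
W_total = 784.2 − 502.7 = 281.4 J.

W_total ≈ 281 J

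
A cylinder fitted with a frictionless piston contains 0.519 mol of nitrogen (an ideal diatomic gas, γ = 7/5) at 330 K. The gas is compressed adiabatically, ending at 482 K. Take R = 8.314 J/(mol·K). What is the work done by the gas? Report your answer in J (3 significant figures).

Adiabatic ⇒ Q = 0, so W_by = −ΔU = nCᵥ(T₁ − T₂).
Cᵥ = 5R/2 = 20.79 J/(mol·K).
W = (0.519)(20.79)(330 − 482) = -1640 J.

W ≈ -1640 J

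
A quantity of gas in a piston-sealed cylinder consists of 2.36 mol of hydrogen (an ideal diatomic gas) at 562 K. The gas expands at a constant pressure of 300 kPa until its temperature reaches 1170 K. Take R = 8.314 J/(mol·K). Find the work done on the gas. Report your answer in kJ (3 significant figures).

W ≈ -11.9 kJ

Isobaric: W = P ΔV = nR ΔT.
W = (2.36)(8.314)(1170 − 562) = 11930 J.
Work on gas = −W_by = -11930 J.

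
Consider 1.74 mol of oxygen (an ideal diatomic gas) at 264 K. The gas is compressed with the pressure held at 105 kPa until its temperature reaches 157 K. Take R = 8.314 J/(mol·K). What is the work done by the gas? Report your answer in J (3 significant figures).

Isobaric: W = P ΔV = nR ΔT.
W = (1.74)(8.314)(157 − 264) = -1548 J.

W ≈ -1550 J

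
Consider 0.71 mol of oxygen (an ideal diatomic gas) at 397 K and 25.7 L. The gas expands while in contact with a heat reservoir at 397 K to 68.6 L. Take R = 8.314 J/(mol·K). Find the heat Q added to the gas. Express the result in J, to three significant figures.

Q ≈ 2300 J

Isothermal ⇒ ΔU = 0, so Q = W = nRT ln(V₂/V₁).
Q = (0.71)(8.314)(397) ln(68.6/25.7) = 2343 × 0.9818 = 2301 J.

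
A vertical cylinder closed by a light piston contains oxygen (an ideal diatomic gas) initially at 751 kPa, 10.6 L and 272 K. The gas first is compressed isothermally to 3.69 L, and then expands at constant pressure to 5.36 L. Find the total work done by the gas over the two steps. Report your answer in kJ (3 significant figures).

Step 1 (isothermal): W = P₁V₁ ln(V₂/V₁) = (7961) ln(3.69/10.6) = -8400 J.
After step 1: P = 2157 kPa, V = 3.69 L, T = 272 K.
Step 2 (isobaric): W = PΔV = (2157 kPa)(5.36 − 3.69 L) = 3603 J.
W_total = -8400 + 3603 = -4797 J.

W_total ≈ -4.80 kJ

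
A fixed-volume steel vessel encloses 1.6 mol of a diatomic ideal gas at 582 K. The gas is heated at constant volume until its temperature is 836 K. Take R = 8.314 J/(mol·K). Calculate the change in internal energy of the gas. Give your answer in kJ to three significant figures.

Constant volume ⇒ W = 0, so Q = ΔU = nCᵥΔT with Cᵥ = 5R/2 = 20.79 J/(mol·K).
ΔU = (1.6)(20.79)(836 − 582) = 8447 J.

ΔU ≈ 8.45 kJ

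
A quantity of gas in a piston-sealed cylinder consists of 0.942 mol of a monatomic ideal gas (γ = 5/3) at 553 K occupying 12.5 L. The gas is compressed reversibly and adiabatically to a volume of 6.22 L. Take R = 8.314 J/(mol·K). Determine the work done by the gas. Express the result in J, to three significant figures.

W ≈ -3850 J

Adiabatic: TV^(γ−1) = const with γ = 5/3.
T₂ = T₁ (V₁/V₂)^(γ−1) = 553 × (12.5/6.22)^0.667 = 553 × 1.593 = 880.7 K.
W_by = nCᵥ(T₁ − T₂) = (0.942)(12.47)(553 − 880.7) = -3849 J.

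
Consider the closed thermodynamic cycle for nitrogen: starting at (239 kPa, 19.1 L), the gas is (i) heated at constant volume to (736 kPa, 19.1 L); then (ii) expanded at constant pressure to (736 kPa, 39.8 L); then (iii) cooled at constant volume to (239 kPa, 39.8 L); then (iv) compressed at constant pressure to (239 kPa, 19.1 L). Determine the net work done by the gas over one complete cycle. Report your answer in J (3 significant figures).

Constant-volume legs do no work.
W(ii) = (736)(39.8 − 19.1) = 15235 J; W(iv) = (239)(19.1 − 39.8) = -4947 J.
W_net = 15235 − 4947 = 10288 J (the clockwise enclosed area).

W_net ≈ 10300 J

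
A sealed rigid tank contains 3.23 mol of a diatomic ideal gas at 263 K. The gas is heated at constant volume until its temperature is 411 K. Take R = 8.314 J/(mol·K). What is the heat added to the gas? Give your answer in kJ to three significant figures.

Q ≈ 9.94 kJ

Constant volume ⇒ W = 0, so Q = ΔU = nCᵥΔT with Cᵥ = 5R/2 = 20.79 J/(mol·K).
ΔU = (3.23)(20.79)(411 − 263) = 9936 J.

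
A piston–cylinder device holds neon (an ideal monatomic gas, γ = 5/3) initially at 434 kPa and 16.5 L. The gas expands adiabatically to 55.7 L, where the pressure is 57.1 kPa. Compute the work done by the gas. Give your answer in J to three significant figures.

Adiabatic: W = (P₁V₁ − P₂V₂)/(γ − 1) with γ = 5/3.
P₁V₁ = 7161 J, P₂V₂ = 3180 J.
W = (7161 − 3180) / 0.6667 = 5971 J.

W ≈ 5970 J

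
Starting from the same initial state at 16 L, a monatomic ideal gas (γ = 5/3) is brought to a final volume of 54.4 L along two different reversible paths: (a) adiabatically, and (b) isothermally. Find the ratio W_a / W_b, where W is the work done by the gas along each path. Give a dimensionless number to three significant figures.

W_a / W_b ≈ 0.684

Path (a) adiabatic: W = P₁V₁(1 − (V₁/V₂)^(γ−1))/(γ−1) → W_a/(P₁V₁) = 0.8366.
Path (b) isothermal: W = P₁V₁ ln(V₂/V₁) → W_b/(P₁V₁) = 1.224.
W_a / W_b = 0.8366 / 1.224 = 0.6836.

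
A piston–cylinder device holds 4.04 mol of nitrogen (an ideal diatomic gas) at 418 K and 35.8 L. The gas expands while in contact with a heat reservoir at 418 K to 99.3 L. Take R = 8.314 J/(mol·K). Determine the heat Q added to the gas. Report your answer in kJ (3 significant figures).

Q ≈ 14.3 kJ

Isothermal ⇒ ΔU = 0, so Q = W = nRT ln(V₂/V₁).
Q = (4.04)(8.314)(418) ln(99.3/35.8) = 14040 × 1.02 = 14324 J.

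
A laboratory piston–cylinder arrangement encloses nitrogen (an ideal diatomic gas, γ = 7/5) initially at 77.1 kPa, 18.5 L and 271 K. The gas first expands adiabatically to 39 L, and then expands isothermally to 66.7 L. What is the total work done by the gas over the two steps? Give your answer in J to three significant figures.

W_total ≈ 1490 J

Step 1 (adiabatic): W = (P₁V₁ − P₂V₂)/(γ−1) = (1426 − 1058)/0.4 = 919.8 J.
After step 1: P = 27.14 kPa, V = 39 L, T = 201.1 K.
Step 2 (isothermal): W = P₁V₁ ln(V₂/V₁) = (1058) ln(66.7/39) = 568 J.
W_total = 919.8 + 568 = 1488 J.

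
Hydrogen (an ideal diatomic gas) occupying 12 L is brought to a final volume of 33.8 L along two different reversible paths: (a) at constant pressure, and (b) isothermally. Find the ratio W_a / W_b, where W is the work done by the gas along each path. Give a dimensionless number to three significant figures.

W_a / W_b ≈ 1.75

Path (a) isobaric: W = P₁(V₂ − V₁) → W_a/(P₁V₁) = 1.817.
Path (b) isothermal: W = P₁V₁ ln(V₂/V₁) → W_b/(P₁V₁) = 1.036.
W_a / W_b = 1.817 / 1.036 = 1.754.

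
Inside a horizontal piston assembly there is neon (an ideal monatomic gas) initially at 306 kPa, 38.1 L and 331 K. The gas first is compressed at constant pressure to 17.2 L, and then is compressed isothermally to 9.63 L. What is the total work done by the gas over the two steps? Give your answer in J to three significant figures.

W_total ≈ -9450 J

Step 1 (isobaric): W = PΔV = (306 kPa)(17.2 − 38.1 L) = -6395 J.
After step 1: P = 306 kPa, V = 17.2 L, T = 149.4 K.
Step 2 (isothermal): W = P₁V₁ ln(V₂/V₁) = (5263) ln(9.63/17.2) = -3053 J.
W_total = -6395 − 3053 = -9448 J.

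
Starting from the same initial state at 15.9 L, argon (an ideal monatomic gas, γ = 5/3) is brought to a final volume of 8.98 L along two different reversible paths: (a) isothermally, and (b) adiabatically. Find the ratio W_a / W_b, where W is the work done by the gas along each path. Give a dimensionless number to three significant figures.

W_a / W_b ≈ 0.822

Path (a) isothermal: W = P₁V₁ ln(V₂/V₁) → W_a/(P₁V₁) = -0.5713.
Path (b) adiabatic: W = P₁V₁(1 − (V₁/V₂)^(γ−1))/(γ−1) → W_b/(P₁V₁) = -0.6954.
W_a / W_b = -0.5713 / -0.6954 = 0.8216.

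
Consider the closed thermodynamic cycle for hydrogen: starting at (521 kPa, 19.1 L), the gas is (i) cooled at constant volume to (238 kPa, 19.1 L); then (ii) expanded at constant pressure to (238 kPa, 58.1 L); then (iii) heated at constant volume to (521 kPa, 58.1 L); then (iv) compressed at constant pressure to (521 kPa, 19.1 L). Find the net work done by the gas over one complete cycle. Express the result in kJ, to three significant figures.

W_net ≈ -11.0 kJ

Constant-volume legs do no work.
W(ii) = (238)(58.1 − 19.1) = 9282 J; W(iv) = (521)(19.1 − 58.1) = -20319 J.
W_net = 9282 − 20319 = -11037 J (the counter-clockwise enclosed area).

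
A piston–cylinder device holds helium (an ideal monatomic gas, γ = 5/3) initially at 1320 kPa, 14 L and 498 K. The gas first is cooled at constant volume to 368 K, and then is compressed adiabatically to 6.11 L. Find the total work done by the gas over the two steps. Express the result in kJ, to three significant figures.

W_total ≈ -15.1 kJ

Step 1 (isochoric): W = 0 (constant volume).
After step 1: P = 975.4 kPa (V unchanged).
Step 2 (adiabatic): W = (P₁V₁ − P₂V₂)/(γ−1) = (13656 − 23734)/0.667 = -15118 J.
W_total = 0 − 15118 = -15118 J.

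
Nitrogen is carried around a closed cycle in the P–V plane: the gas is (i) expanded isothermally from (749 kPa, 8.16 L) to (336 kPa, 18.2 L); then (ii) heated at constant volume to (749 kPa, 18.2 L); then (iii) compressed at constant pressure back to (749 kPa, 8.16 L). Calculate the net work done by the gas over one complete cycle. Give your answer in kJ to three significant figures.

Leg (i): W = PᵢVᵢ ln(V_f/Vᵢ) = (6112) ln(18.2/8.16) = 4903 J.
Leg (ii): W = 0.
Leg (iii): W = PΔV = (749)(8.16 − 18.2) = -7520 J.
W_net = 4903 − 7520 = -2617 J.

W_net ≈ -2.62 kJ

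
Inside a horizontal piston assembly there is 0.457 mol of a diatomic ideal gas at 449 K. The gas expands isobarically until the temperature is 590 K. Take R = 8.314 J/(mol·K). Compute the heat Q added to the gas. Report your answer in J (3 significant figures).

Isobaric: W = nRΔT = (0.457)(8.314)(141) = 535.7 J.
ΔU = nCᵥΔT with Cᵥ = 5R/2: ΔU = (0.457)(20.79)(141) = 1339 J.
Q = ΔU + W = 1339 + 535.7 = 1875 J.

Q ≈ 1880 J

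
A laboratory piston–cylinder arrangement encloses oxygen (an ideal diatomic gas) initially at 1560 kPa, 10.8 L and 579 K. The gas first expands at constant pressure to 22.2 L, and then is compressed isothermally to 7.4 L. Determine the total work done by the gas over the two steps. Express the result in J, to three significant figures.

W_total ≈ -20300 J

Step 1 (isobaric): W = PΔV = (1560 kPa)(22.2 − 10.8 L) = 17784 J.
After step 1: P = 1560 kPa, V = 22.2 L, T = 1190 K.
Step 2 (isothermal): W = P₁V₁ ln(V₂/V₁) = (34632) ln(7.4/22.2) = -38047 J.
W_total = 17784 − 38047 = -20263 J.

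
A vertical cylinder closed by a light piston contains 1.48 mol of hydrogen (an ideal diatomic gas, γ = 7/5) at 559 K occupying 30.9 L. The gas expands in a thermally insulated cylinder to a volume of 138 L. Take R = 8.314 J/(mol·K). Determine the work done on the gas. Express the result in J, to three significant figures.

Adiabatic: TV^(γ−1) = const with γ = 7/5.
T₂ = T₁ (V₁/V₂)^(γ−1) = 559 × (30.9/138)^0.4 = 559 × 0.5496 = 307.2 K.
W_by = nCᵥ(T₁ − T₂) = (1.48)(20.79)(559 − 307.2) = 7745 J.
Work on gas = −W_by = -7745 J.

W ≈ -7750 J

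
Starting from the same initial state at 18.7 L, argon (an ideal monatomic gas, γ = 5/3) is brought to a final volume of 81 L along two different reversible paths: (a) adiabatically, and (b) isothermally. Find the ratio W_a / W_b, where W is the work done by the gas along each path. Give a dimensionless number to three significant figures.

W_a / W_b ≈ 0.638

Path (a) adiabatic: W = P₁V₁(1 − (V₁/V₂)^(γ−1))/(γ−1) → W_a/(P₁V₁) = 0.9355.
Path (b) isothermal: W = P₁V₁ ln(V₂/V₁) → W_b/(P₁V₁) = 1.466.
W_a / W_b = 0.9355 / 1.466 = 0.6382.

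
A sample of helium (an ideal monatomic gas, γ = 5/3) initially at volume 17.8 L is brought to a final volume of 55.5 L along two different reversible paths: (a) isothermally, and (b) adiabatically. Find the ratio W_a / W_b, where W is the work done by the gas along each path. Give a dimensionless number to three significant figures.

W_a / W_b ≈ 1.43

Path (a) isothermal: W = P₁V₁ ln(V₂/V₁) → W_a/(P₁V₁) = 1.137.
Path (b) adiabatic: W = P₁V₁(1 − (V₁/V₂)^(γ−1))/(γ−1) → W_b/(P₁V₁) = 0.7972.
W_a / W_b = 1.137 / 0.7972 = 1.427.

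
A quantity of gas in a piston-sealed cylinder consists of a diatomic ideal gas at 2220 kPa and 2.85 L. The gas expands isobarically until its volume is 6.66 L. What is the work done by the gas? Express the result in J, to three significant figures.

W ≈ 8460 J

Isobaric: W = P ΔV.
W = (2220 kPa)(6.66 − 2.85 L) = (2220)(3.81) = 8458 J.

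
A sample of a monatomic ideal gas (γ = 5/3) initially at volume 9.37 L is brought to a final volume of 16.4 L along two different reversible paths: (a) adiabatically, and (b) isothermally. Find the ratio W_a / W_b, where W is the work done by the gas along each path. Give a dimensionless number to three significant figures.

Path (a) adiabatic: W = P₁V₁(1 − (V₁/V₂)^(γ−1))/(γ−1) → W_a/(P₁V₁) = 0.4672.
Path (b) isothermal: W = P₁V₁ ln(V₂/V₁) → W_b/(P₁V₁) = 0.5598.
W_a / W_b = 0.4672 / 0.5598 = 0.8346.

W_a / W_b ≈ 0.835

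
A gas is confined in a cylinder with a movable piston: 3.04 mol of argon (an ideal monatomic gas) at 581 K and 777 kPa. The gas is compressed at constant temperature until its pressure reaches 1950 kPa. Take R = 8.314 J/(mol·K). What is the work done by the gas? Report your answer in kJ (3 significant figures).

W ≈ -13.5 kJ

Isothermal process: W = nRT ln(V₂/V₁) = nRT ln(P₁/P₂).
W = (3.04)(8.314)(581) × ln(777/1950)
  = 14685 × ln(0.3985) = 14685 × -0.9201
W_by_gas = -13512 J.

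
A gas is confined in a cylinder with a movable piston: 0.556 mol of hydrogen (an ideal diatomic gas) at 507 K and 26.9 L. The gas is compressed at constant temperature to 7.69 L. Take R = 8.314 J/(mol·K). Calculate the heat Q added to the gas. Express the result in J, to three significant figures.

Isothermal ⇒ ΔU = 0, so Q = W = nRT ln(V₂/V₁).
Q = (0.556)(8.314)(507) ln(7.69/26.9) = 2344 × -1.252 = -2935 J.

Q ≈ -2930 J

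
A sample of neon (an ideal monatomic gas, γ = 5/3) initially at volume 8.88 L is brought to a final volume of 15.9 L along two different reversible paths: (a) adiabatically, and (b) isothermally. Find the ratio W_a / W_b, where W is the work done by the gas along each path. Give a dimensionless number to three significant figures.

W_a / W_b ≈ 0.829

Path (a) adiabatic: W = P₁V₁(1 − (V₁/V₂)^(γ−1))/(γ−1) → W_a/(P₁V₁) = 0.4827.
Path (b) isothermal: W = P₁V₁ ln(V₂/V₁) → W_b/(P₁V₁) = 0.5825.
W_a / W_b = 0.4827 / 0.5825 = 0.8287.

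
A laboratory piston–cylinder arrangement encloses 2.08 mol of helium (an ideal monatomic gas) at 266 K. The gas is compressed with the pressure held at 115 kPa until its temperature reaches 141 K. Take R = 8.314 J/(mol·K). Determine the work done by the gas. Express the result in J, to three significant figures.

W ≈ -2160 J

Isobaric: W = P ΔV = nR ΔT.
W = (2.08)(8.314)(141 − 266) = -2162 J.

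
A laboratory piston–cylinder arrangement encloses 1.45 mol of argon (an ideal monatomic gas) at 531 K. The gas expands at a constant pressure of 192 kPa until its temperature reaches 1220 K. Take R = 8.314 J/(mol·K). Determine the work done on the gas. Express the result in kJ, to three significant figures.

Isobaric: W = P ΔV = nR ΔT.
W = (1.45)(8.314)(1220 − 531) = 8306 J.
Work on gas = −W_by = -8306 J.

W ≈ -8.31 kJ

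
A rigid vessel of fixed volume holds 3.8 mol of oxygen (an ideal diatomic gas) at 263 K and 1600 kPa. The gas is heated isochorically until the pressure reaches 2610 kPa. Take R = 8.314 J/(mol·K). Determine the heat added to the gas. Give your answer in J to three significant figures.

Q ≈ 13100 J

Constant volume ⇒ W = 0, so Q = ΔU = nCᵥΔT with Cᵥ = 5R/2 = 20.79 J/(mol·K).
At constant V, T₂/T₁ = P₂/P₁ ⇒ ΔT = T₁(P₂/P₁ − 1) = 263·(2610/1600 − 1) = 166 K.
ΔU = (3.8)(20.79)(166) = 13113 J.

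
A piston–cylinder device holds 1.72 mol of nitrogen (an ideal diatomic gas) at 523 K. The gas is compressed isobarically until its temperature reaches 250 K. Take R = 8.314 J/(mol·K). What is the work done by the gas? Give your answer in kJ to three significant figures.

W ≈ -3.90 kJ

Isobaric: W = P ΔV = nR ΔT.
W = (1.72)(8.314)(250 − 523) = -3904 J.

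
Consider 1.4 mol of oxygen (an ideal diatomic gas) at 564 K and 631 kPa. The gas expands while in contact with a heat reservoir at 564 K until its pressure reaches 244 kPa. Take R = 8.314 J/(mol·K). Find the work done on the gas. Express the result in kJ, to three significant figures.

Isothermal process: W = nRT ln(V₂/V₁) = nRT ln(P₁/P₂).
W = (1.4)(8.314)(564) × ln(631/244)
  = 6565 × ln(2.586) = 6565 × 0.9501
W_by_gas = 6237 J; work on gas = −W_by = -6237 J.

W ≈ -6.24 kJ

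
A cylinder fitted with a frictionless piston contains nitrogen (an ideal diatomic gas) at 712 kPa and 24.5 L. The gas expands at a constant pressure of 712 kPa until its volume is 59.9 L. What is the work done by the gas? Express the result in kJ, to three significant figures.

Isobaric: W = P ΔV.
W = (712 kPa)(59.9 − 24.5 L) = (712)(35.4) = 25205 J.

W ≈ 25.2 kJ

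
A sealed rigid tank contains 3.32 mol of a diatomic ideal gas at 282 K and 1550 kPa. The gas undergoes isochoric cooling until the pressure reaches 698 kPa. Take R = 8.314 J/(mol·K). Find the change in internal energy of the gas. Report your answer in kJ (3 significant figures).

ΔU ≈ -10.7 kJ

Constant volume ⇒ W = 0, so Q = ΔU = nCᵥΔT with Cᵥ = 5R/2 = 20.79 J/(mol·K).
At constant V, T₂/T₁ = P₂/P₁ ⇒ ΔT = T₁(P₂/P₁ − 1) = 282·(698/1550 − 1) = -155 K.
ΔU = (3.32)(20.79)(-155) = -10697 J.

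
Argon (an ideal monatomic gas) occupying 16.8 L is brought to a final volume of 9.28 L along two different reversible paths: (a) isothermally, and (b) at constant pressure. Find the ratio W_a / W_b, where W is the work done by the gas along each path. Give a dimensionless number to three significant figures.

W_a / W_b ≈ 1.33

Path (a) isothermal: W = P₁V₁ ln(V₂/V₁) → W_a/(P₁V₁) = -0.5935.
Path (b) isobaric: W = P₁(V₂ − V₁) → W_b/(P₁V₁) = -0.4476.
W_a / W_b = -0.5935 / -0.4476 = 1.326.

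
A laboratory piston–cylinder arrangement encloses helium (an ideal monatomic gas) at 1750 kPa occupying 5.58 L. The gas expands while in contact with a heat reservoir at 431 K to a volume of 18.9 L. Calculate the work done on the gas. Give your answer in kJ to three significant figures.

Isothermal: W = nRT ln(V₂/V₁) = P₁V₁ ln(V₂/V₁).
P₁V₁ = (1750 kPa)(5.58 L) = 9765 J.
W = 9765 × ln(18.9/5.58) = 9765 × 1.22
W_by_gas = 11913 J; work on gas = −W_by = -11913 J.

W ≈ -11.9 kJ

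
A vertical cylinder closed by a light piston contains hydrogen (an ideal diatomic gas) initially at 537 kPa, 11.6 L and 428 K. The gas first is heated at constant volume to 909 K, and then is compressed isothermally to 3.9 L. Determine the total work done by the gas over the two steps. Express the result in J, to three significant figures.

Step 1 (isochoric): W = 0 (constant volume).
After step 1: P = 1140 kPa (V unchanged).
Step 2 (isothermal): W = P₁V₁ ln(V₂/V₁) = (13230) ln(3.9/11.6) = -14421 J.
W_total = 0 − 14421 = -14421 J.

W_total ≈ -14400 J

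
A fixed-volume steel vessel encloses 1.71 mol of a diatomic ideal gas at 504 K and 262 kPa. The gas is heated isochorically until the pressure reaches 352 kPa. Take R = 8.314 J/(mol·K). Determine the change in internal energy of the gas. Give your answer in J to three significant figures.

ΔU ≈ 6150 J

Constant volume ⇒ W = 0, so Q = ΔU = nCᵥΔT with Cᵥ = 5R/2 = 20.79 J/(mol·K).
At constant V, T₂/T₁ = P₂/P₁ ⇒ ΔT = T₁(P₂/P₁ − 1) = 504·(352/262 − 1) = 173.1 K.
ΔU = (1.71)(20.79)(173.1) = 6153 J.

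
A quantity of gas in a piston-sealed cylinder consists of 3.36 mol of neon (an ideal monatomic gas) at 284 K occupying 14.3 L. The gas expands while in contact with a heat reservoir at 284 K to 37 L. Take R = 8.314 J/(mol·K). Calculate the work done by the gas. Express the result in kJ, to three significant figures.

W ≈ 7.54 kJ

Isothermal: W = nRT ln(V₂/V₁).
W = (3.36)(8.314)(284) × ln(37/14.3)
  = 7934 × 0.9507
W_by_gas = 7542 J.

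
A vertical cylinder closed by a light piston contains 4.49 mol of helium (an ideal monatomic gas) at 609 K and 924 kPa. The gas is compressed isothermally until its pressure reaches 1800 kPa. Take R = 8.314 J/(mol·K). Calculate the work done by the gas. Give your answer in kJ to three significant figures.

Isothermal process: W = nRT ln(V₂/V₁) = nRT ln(P₁/P₂).
W = (4.49)(8.314)(609) × ln(924/1800)
  = 22734 × ln(0.5133) = 22734 × -0.6668
W_by_gas = -15160 J.

W ≈ -15.2 kJ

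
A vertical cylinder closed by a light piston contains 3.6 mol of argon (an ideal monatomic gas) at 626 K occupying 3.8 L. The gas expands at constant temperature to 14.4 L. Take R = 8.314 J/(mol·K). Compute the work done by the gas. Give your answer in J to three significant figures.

W ≈ 25000 J

Isothermal: W = nRT ln(V₂/V₁).
W = (3.6)(8.314)(626) × ln(14.4/3.8)
  = 18736 × 1.332
W_by_gas = 24961 J.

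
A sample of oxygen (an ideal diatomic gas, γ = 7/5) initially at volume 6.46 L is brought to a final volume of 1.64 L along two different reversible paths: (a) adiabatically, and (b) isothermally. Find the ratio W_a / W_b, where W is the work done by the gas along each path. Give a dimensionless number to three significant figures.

Path (a) adiabatic: W = P₁V₁(1 − (V₁/V₂)^(γ−1))/(γ−1) → W_a/(P₁V₁) = -1.826.
Path (b) isothermal: W = P₁V₁ ln(V₂/V₁) → W_b/(P₁V₁) = -1.371.
W_a / W_b = -1.826 / -1.371 = 1.332.

W_a / W_b ≈ 1.33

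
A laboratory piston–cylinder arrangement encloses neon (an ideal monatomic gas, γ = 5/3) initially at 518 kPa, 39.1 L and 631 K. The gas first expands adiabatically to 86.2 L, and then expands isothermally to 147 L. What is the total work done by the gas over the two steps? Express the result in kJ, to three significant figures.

W_total ≈ 18.8 kJ

Step 1 (adiabatic): W = (P₁V₁ − P₂V₂)/(γ−1) = (20254 − 11957)/0.667 = 12445 J.
After step 1: P = 138.7 kPa, V = 86.2 L, T = 372.5 K.
Step 2 (isothermal): W = P₁V₁ ln(V₂/V₁) = (11957) ln(147/86.2) = 6382 J.
W_total = 12445 + 6382 = 18827 J.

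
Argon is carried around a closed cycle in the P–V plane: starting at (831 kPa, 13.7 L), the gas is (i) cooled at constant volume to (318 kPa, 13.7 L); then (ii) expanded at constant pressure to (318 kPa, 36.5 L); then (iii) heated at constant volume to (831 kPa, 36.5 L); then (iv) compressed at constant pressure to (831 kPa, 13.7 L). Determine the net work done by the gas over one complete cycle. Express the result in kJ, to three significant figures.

Constant-volume legs do no work.
W(ii) = (318)(36.5 − 13.7) = 7250 J; W(iv) = (831)(13.7 − 36.5) = -18947 J.
W_net = 7250 − 18947 = -11696 J (the counter-clockwise enclosed area).

W_net ≈ -11.7 kJ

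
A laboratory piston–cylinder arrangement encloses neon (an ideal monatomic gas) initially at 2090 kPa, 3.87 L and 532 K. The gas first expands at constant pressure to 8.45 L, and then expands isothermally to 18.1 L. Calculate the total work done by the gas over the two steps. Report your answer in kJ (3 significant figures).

Step 1 (isobaric): W = PΔV = (2090 kPa)(8.45 − 3.87 L) = 9572 J.
After step 1: P = 2090 kPa, V = 8.45 L, T = 1162 K.
Step 2 (isothermal): W = P₁V₁ ln(V₂/V₁) = (17660) ln(18.1/8.45) = 13453 J.
W_total = 9572 + 13453 = 23025 J.

W_total ≈ 23.0 kJ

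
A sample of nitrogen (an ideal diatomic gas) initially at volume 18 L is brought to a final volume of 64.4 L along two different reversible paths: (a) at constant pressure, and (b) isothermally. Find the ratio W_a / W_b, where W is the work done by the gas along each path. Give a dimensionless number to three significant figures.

W_a / W_b ≈ 2.02

Path (a) isobaric: W = P₁(V₂ − V₁) → W_a/(P₁V₁) = 2.578.
Path (b) isothermal: W = P₁V₁ ln(V₂/V₁) → W_b/(P₁V₁) = 1.275.
W_a / W_b = 2.578 / 1.275 = 2.022.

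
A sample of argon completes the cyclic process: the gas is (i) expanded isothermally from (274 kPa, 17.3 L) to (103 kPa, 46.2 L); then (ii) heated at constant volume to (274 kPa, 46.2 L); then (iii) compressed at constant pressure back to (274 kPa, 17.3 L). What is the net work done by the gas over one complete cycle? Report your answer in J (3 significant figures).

Leg (i): W = PᵢVᵢ ln(V_f/Vᵢ) = (4740) ln(46.2/17.3) = 4656 J.
Leg (ii): W = 0.
Leg (iii): W = PΔV = (274)(17.3 − 46.2) = -7919 J.
W_net = 4656 − 7919 = -3262 J.

W_net ≈ -3260 J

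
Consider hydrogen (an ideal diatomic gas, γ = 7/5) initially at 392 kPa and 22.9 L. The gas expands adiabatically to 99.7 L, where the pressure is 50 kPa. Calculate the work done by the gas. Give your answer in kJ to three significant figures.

W ≈ 9.98 kJ

Adiabatic: W = (P₁V₁ − P₂V₂)/(γ − 1) with γ = 7/5.
P₁V₁ = 8977 J, P₂V₂ = 4985 J.
W = (8977 − 4985) / 0.4 = 9980 J.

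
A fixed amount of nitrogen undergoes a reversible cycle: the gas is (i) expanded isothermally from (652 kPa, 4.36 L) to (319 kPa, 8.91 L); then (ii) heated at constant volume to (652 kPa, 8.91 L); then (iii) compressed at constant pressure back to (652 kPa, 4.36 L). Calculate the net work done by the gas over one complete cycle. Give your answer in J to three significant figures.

Leg (i): W = PᵢVᵢ ln(V_f/Vᵢ) = (2843) ln(8.91/4.36) = 2032 J.
Leg (ii): W = 0.
Leg (iii): W = PΔV = (652)(4.36 − 8.91) = -2967 J.
W_net = 2032 − 2967 = -934.9 J.

W_net ≈ -935 J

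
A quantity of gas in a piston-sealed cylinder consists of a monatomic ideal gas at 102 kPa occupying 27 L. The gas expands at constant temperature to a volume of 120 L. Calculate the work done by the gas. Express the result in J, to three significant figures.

Isothermal: W = nRT ln(V₂/V₁) = P₁V₁ ln(V₂/V₁).
P₁V₁ = (102 kPa)(27 L) = 2754 J.
W = 2754 × ln(120/27) = 2754 × 1.492
W_by_gas = 4108 J.

W ≈ 4110 J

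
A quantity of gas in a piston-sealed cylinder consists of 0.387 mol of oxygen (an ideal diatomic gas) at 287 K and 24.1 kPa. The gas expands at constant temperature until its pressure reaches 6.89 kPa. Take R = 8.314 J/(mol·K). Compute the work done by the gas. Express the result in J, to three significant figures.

W ≈ 1160 J

Isothermal process: W = nRT ln(V₂/V₁) = nRT ln(P₁/P₂).
W = (0.387)(8.314)(287) × ln(24.1/6.89)
  = 923.4 × ln(3.498) = 923.4 × 1.252
W_by_gas = 1156 J.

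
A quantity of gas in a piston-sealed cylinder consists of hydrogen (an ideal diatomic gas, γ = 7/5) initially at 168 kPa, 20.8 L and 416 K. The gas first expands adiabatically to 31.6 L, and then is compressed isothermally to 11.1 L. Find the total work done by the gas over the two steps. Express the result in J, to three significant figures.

W_total ≈ -1750 J

Step 1 (adiabatic): W = (P₁V₁ − P₂V₂)/(γ−1) = (3494 − 2956)/0.4 = 1346 J.
After step 1: P = 93.55 kPa, V = 31.6 L, T = 351.9 K.
Step 2 (isothermal): W = P₁V₁ ln(V₂/V₁) = (2956) ln(11.1/31.6) = -3093 J.
W_total = 1346 − 3093 = -1747 J.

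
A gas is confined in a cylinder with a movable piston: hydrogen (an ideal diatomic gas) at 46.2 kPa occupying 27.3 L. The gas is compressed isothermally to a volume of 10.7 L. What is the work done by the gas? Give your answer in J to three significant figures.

W ≈ -1180 J

Isothermal: W = nRT ln(V₂/V₁) = P₁V₁ ln(V₂/V₁).
P₁V₁ = (46.2 kPa)(27.3 L) = 1261 J.
W = 1261 × ln(10.7/27.3) = 1261 × -0.9366
W_by_gas = -1181 J.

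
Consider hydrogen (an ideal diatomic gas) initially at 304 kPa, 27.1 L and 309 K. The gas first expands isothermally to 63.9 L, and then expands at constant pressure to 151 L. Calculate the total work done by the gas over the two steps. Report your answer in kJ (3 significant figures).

W_total ≈ 18.3 kJ

Step 1 (isothermal): W = P₁V₁ ln(V₂/V₁) = (8238) ln(63.9/27.1) = 7067 J.
After step 1: P = 128.9 kPa, V = 63.9 L, T = 309 K.
Step 2 (isobaric): W = PΔV = (128.9 kPa)(151 − 63.9 L) = 11229 J.
W_total = 7067 + 11229 = 18296 J.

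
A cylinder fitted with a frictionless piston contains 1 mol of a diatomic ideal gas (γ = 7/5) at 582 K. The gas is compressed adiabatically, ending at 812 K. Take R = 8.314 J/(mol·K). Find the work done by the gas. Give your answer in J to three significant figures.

W ≈ -4780 J

Adiabatic ⇒ Q = 0, so W_by = −ΔU = nCᵥ(T₁ − T₂).
Cᵥ = 5R/2 = 20.79 J/(mol·K).
W = (1)(20.79)(582 − 812) = -4781 J.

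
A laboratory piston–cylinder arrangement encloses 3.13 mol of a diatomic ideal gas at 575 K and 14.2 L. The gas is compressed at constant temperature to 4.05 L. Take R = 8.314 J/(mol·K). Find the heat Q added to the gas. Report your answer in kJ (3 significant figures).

Q ≈ -18.8 kJ

Isothermal ⇒ ΔU = 0, so Q = W = nRT ln(V₂/V₁).
Q = (3.13)(8.314)(575) ln(4.05/14.2) = 14963 × -1.255 = -18772 J.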